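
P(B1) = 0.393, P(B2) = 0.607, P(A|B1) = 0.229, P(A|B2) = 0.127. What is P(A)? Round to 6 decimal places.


P(A) = P(A|B1)*P(B1) + P(A|B2)*P(B2)
P(A|B1)*P(B1) = 0.229 * 0.393 = 0.089997
P(A|B2)*P(B2) = 0.127 * 0.607 = 0.077089
P(A) = 0.089997 + 0.077089 = 0.167086

0.167086


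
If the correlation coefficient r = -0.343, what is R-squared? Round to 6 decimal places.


R^2 = r^2 = (-0.343)^2 = 0.117649

0.117649


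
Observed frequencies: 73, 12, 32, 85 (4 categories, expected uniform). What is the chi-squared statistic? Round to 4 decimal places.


chi2 = sum((O-E)^2/E), E = total/4
total = 202, E = 202/4 = 50.5
(73 - 50.5)^2 / 50.5 = 506.25 / 50.5 = 2025/202 ≈ 10.024752
(12 - 50.5)^2 / 50.5 = 1482.25 / 50.5 = 5929/202 ≈ 29.351485
(32 - 50.5)^2 / 50.5 = 342.25 / 50.5 = 1369/202 ≈ 6.777228
(85 - 50.5)^2 / 50.5 = 1190.25 / 50.5 = 4761/202 ≈ 23.569307
chi2 = 7042/101 ≈ 69.722772

69.7228


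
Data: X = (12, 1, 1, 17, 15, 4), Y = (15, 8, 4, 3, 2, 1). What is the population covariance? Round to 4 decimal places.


Cov = (1/n)*sum((xi-xbar)(yi-ybar))
n = 6, xbar = 50/6 = 25/3 ≈ 8.333333, ybar = 33/6 = 5.5
sum((xi-xbar)(yi-ybar)) = 2
Cov = 2 / 6 = 1/3 ≈ 0.333333

0.3333


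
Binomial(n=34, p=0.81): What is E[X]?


E[X] = n*p = 34 * 0.81 = 27.54

27.54


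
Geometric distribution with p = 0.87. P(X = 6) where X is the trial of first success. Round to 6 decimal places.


P = (1-p)^(k-1) * p
(1-p)^(k-1) = 0.13^5 = 0.0000371293
P = 0.0000371293 * 0.87 ≈ 0.00003230249

0.000032


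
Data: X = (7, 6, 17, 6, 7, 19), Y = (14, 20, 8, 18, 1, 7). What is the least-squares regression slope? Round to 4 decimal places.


b = sum((xi-xbar)(yi-ybar)) / sum((xi-xbar)^2)
n = 6, xbar = 62/6 = 31/3 ≈ 10.333333, ybar = 68/6 = 34/3 ≈ 11.333333
Sxy = sum((xi-xbar)(yi-ybar)) = -302/3 ≈ -100.666667
Sxx = sum((xi-xbar)^2) = 538/3 ≈ 179.333333
b = Sxy / Sxx = -151/269 ≈ -0.561338

-0.5613


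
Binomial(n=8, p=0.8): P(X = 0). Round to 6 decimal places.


P = C(n,k) * p^k * (1-p)^(n-k)
C(8,0) = 1
p^k = 0.8^0 = 1
(1-p)^(n-k) = 0.2^8 = 0.00000256
P = 1 * 1 * 0.00000256 ≈ 0.000003

0.000003


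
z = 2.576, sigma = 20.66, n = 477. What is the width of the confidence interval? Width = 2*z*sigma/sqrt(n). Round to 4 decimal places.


width = 2*z*sigma/sqrt(n)
2*z*sigma = 2 * 2.576 * 20.66 = 106.44032
sqrt(477) ≈ 21.840330
width = 106.44032 / 21.840330 ≈ 4.873567

4.8736


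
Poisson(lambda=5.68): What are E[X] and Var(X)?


E[X] = Var(X) = lambda = 5.68

5.68, 5.68


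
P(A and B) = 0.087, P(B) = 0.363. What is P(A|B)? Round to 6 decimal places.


P(A|B) = P(A and B) / P(B) = 0.087 / 0.363 = 29/121 ≈ 0.23966942

0.239669


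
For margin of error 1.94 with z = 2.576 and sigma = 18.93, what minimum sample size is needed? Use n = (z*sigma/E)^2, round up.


z*sigma/E = 2.576 * 18.93 / 1.94 ≈ 25.135918
(z*sigma/E)^2 ≈ 631.814350
round up: n = 632

632


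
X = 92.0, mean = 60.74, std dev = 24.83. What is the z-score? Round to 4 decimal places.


z = (X - mu) / sigma
X - mu = 92.0 - 60.74 = 31.26
z = 31.26 / 24.83 = 3126/2483 ≈ 1.258961

1.2590


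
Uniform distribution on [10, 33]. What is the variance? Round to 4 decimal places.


Var = (b-a)^2 / 12
(b-a)^2 = (33 - 10)^2 = 529
Var = 529/12 ≈ 44.083333

44.0833


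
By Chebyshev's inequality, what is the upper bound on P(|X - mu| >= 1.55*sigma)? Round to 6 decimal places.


P <= 1/k^2
k^2 = 1.55^2 = 2.4025
1/k^2 = 1 / 2.4025 = 400/961 ≈ 0.41623309

0.416233


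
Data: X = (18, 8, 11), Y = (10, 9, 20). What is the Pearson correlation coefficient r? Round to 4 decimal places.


r = sum((xi-xbar)(yi-ybar)) / sqrt(sum((xi-xbar)^2) * sum((yi-ybar)^2))
n = 3, xbar = 37/3 ≈ 12.333333, ybar = 39/3 = 13
Sxy = sum((xi-xbar)(yi-ybar)) = -9
Sxx = sum((xi-xbar)^2) = 158/3 ≈ 52.666667
Syy = sum((yi-ybar)^2) = 74
sqrt(Sxx*Syy) ≈ 62.428626
r = Sxy / sqrt(Sxx*Syy) = -9 / 62.428626 ≈ -0.144165

-0.1442


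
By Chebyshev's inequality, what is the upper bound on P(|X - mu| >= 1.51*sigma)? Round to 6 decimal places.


P <= 1/k^2
k^2 = 1.51^2 = 2.2801
1/k^2 = 1 / 2.2801 ≈ 0.43857726

0.438577


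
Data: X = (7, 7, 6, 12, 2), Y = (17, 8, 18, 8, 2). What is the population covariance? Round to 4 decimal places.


Cov = (1/n)*sum((xi-xbar)(yi-ybar))
n = 5, xbar = 34/5 = 6.8, ybar = 53/5 = 10.6
sum((xi-xbar)(yi-ybar)) = 22.6
Cov = 22.6 / 5 = 4.52

4.5200


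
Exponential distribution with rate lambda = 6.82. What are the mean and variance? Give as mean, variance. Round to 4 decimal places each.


mean = 1/lam, var = 1/lam^2
mean = 1 / 6.82 = 50/341 ≈ 0.146628
lam^2 = 6.82^2 = 46.5124
var = 1 / 46.5124 ≈ 0.021500

0.1466, 0.0215


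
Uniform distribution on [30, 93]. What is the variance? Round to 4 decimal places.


Var = (b-a)^2 / 12
(b-a)^2 = (93 - 30)^2 = 3969
Var = 3969/12 = 330.75

330.7500


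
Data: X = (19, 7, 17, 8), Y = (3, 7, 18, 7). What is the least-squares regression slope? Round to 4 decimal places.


b = sum((xi-xbar)(yi-ybar)) / sum((xi-xbar)^2)
n = 4, xbar = 51/4 = 12.75, ybar = 35/4 = 8.75
Sxy = sum((xi-xbar)(yi-ybar)) = 21.75
Sxx = sum((xi-xbar)^2) = 112.75
b = Sxy / Sxx = 87/451 ≈ 0.192905

0.1929


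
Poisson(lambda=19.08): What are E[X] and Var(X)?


E[X] = Var(X) = lambda = 19.08

19.08, 19.08


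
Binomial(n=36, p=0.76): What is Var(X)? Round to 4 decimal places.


Var = n*p*(1-p) = 36 * 0.76 * 0.24 = 6.5664

6.5664


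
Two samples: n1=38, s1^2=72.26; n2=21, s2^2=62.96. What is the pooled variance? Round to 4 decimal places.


sp^2 = ((n1-1)*s1^2 + (n2-1)*s2^2)/(n1+n2-2)
(n1-1)*s1^2 = 37 * 72.26 = 2673.62
(n2-1)*s2^2 = 20 * 62.96 = 1259.2
numerator = 2673.62 + 1259.2 = 3932.82
n1+n2-2 = 57
sp^2 = 3932.82 / 57 = 65547/950 ≈ 68.996842

68.9968


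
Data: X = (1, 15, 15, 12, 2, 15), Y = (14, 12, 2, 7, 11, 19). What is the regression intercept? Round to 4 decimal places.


a = ybar - b*xbar, where b = sum((xi-xbar)(yi-ybar)) / sum((xi-xbar)^2)
n = 6, xbar = 60/6 = 10, ybar = 65/6 ≈ 10.833333
Sxy = sum((xi-xbar)(yi-ybar)) = -35
Sxx = sum((xi-xbar)^2) = 224
b = Sxy / Sxx = -0.15625
a = 10.833333 - (-0.15625) * 10 = 595/48 ≈ 12.395833

12.3958


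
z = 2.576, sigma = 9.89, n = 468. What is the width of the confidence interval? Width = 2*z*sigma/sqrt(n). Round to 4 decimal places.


width = 2*z*sigma/sqrt(n)
2*z*sigma = 2 * 2.576 * 9.89 = 50.95328
sqrt(468) ≈ 21.633308
width = 50.95328 / 21.633308 ≈ 2.355316

2.3553


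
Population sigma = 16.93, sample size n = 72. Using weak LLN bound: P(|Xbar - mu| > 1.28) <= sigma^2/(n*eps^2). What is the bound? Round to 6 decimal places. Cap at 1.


bound = min(1, sigma^2/(n*eps^2))
sigma^2 = 16.93^2 = 286.6249
n*eps^2 = 72 * 1.28^2 = 72 * 1.6384 = 117.9648
sigma^2/(n*eps^2) = 286.6249 / 117.9648 ≈ 2.42974938
this exceeds 1, so the bound is capped at 1

1.000000


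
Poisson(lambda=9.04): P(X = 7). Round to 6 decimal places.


P = e^(-lam) * lam^k / k!
e^(-9.04) ≈ 0.0001185708
lam^k = 9.04^7 ≈ 4933771.288533
k! = 7! = 5040
P = 0.0001185708 * 4933771.288533 / 5040 ≈ 0.116072

0.116072


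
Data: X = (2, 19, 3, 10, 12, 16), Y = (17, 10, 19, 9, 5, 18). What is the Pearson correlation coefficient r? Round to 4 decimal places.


r = sum((xi-xbar)(yi-ybar)) / sqrt(sum((xi-xbar)^2) * sum((yi-ybar)^2))
n = 6, xbar = 62/6 = 31/3 ≈ 10.333333, ybar = 78/6 = 13
Sxy = sum((xi-xbar)(yi-ybar)) = -87
Sxx = sum((xi-xbar)^2) = 700/3 ≈ 233.333333
Syy = sum((yi-ybar)^2) = 166
sqrt(Sxx*Syy) ≈ 196.807859
r = Sxy / sqrt(Sxx*Syy) = -87 / 196.807859 ≈ -0.442056

-0.4421


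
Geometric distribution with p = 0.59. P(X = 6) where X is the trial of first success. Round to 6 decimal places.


P = (1-p)^(k-1) * p
(1-p)^(k-1) = 0.41^5 ≈ 0.01158562
P = 0.01158562 * 0.59 ≈ 0.006835516

0.006836


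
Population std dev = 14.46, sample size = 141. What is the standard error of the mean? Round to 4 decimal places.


SE = sigma / sqrt(n)
sqrt(141) ≈ 11.874342
SE = 14.46 / 11.874342 ≈ 1.217752

1.2178


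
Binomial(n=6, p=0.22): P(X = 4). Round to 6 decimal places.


P = C(n,k) * p^k * (1-p)^(n-k)
C(6,4) = 15
p^k = 0.22^4 = 0.00234256
(1-p)^(n-k) = 0.78^2 = 0.6084
P = 15 * 0.00234256 * 0.6084 ≈ 0.021378

0.021378


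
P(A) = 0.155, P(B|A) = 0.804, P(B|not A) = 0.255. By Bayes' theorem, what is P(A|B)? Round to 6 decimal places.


P(A|B) = P(B|A)*P(A) / P(B), P(B) = P(B|A)*P(A) + P(B|not A)*P(not A)
P(B|A)*P(A) = 0.804 * 0.155 = 0.12462
P(B|not A)*P(not A) = 0.255 * 0.845 = 0.215475
P(B) = 0.12462 + 0.215475 = 0.340095
P(A|B) = 0.12462 / 0.340095 ≈ 0.36642703

0.366427


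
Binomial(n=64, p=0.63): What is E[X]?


E[X] = n*p = 64 * 0.63 = 40.32

40.32


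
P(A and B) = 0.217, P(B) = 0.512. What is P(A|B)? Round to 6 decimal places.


P(A|B) = P(A and B) / P(B) = 0.217 / 0.512 = 217/512 ≈ 0.42382813

0.423828


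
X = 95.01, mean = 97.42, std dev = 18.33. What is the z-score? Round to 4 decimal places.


z = (X - mu) / sigma
X - mu = 95.01 - 97.42 = -2.41
z = -2.41 / 18.33 = -241/1833 ≈ -0.131478

-0.1315


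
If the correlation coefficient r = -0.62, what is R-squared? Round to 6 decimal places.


R^2 = r^2 = (-0.62)^2 = 0.3844

0.384400


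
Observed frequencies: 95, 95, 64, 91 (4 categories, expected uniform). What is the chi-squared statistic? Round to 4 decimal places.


chi2 = sum((O-E)^2/E), E = total/4
total = 345, E = 345/4 = 86.25
(95 - 86.25)^2 / 86.25 = 76.5625 / 86.25 = 245/276 ≈ 0.887681
(95 - 86.25)^2 / 86.25 = 76.5625 / 86.25 = 245/276 ≈ 0.887681
(64 - 86.25)^2 / 86.25 = 495.0625 / 86.25 = 7921/1380 ≈ 5.739855
(91 - 86.25)^2 / 86.25 = 22.5625 / 86.25 = 361/1380 ≈ 0.261594
chi2 = 2683/345 ≈ 7.776812

7.7768


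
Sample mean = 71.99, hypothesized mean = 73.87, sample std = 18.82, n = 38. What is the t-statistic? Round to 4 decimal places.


t = (xbar - mu0) / (s/sqrt(n))
xbar - mu0 = 71.99 - 73.87 = -1.88
sqrt(38) ≈ 6.16441400
s/sqrt(n) = 18.82 / 6.16441400 ≈ 3.05300715
t = -1.88 / 3.05300715 ≈ -0.615786

-0.6158


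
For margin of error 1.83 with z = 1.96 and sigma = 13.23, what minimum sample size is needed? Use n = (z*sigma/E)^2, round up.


z*sigma/E = 1.96 * 13.23 / 1.83 = 21609/1525 ≈ 14.169836
(z*sigma/E)^2 ≈ 200.784254
round up: n = 201

201


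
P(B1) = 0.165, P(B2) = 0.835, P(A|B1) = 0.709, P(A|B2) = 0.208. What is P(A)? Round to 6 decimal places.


P(A) = P(A|B1)*P(B1) + P(A|B2)*P(B2)
P(A|B1)*P(B1) = 0.709 * 0.165 = 0.116985
P(A|B2)*P(B2) = 0.208 * 0.835 = 0.17368
P(A) = 0.116985 + 0.17368 = 0.290665

0.290665


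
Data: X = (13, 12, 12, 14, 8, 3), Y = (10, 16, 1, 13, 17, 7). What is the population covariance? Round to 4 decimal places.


Cov = (1/n)*sum((xi-xbar)(yi-ybar))
n = 6, xbar = 62/6 = 31/3 ≈ 10.333333, ybar = 64/6 = 32/3 ≈ 10.666667
sum((xi-xbar)(yi-ybar)) = 35/3 ≈ 11.666667
Cov = 11.666667 / 6 = 35/18 ≈ 1.944444

1.9444


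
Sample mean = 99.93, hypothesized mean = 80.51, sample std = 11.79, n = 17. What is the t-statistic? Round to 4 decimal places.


t = (xbar - mu0) / (s/sqrt(n))
xbar - mu0 = 99.93 - 80.51 = 19.42
sqrt(17) ≈ 4.12310563
s/sqrt(n) = 11.79 / 4.12310563 ≈ 2.85949502
t = 19.42 / 2.85949502 ≈ 6.791409

6.7914


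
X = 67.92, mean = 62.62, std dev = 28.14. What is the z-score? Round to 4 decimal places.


z = (X - mu) / sigma
X - mu = 67.92 - 62.62 = 5.3
z = 5.3 / 28.14 = 265/1407 ≈ 0.188344

0.1883


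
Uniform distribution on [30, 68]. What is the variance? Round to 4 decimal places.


Var = (b-a)^2 / 12
(b-a)^2 = (68 - 30)^2 = 1444
Var = 1444/12 ≈ 120.333333

120.3333


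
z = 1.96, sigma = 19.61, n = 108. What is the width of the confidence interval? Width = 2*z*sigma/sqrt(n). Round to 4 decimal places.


width = 2*z*sigma/sqrt(n)
2*z*sigma = 2 * 1.96 * 19.61 = 76.8712
sqrt(108) ≈ 10.392305
width = 76.8712 / 10.392305 ≈ 7.396935

7.3969


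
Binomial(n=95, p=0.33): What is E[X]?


E[X] = n*p = 95 * 0.33 = 31.35

31.35


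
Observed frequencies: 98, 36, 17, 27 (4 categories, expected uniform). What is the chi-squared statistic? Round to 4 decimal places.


chi2 = sum((O-E)^2/E), E = total/4
total = 178, E = 178/4 = 44.5
(98 - 44.5)^2 / 44.5 = 2862.25 / 44.5 = 11449/178 ≈ 64.320225
(36 - 44.5)^2 / 44.5 = 72.25 / 44.5 = 289/178 ≈ 1.623596
(17 - 44.5)^2 / 44.5 = 756.25 / 44.5 = 3025/178 ≈ 16.994382
(27 - 44.5)^2 / 44.5 = 306.25 / 44.5 = 1225/178 ≈ 6.882022
chi2 = 7994/89 ≈ 89.820225

89.8202


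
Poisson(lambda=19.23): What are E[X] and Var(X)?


E[X] = Var(X) = lambda = 19.23

19.23, 19.23


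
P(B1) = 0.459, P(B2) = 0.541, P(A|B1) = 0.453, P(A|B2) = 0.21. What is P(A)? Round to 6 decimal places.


P(A) = P(A|B1)*P(B1) + P(A|B2)*P(B2)
P(A|B1)*P(B1) = 0.453 * 0.459 = 0.207927
P(A|B2)*P(B2) = 0.21 * 0.541 = 0.11361
P(A) = 0.207927 + 0.11361 = 0.321537

0.321537


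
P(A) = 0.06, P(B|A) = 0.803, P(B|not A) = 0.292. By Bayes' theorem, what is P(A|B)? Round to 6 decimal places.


P(A|B) = P(B|A)*P(A) / P(B), P(B) = P(B|A)*P(A) + P(B|not A)*P(not A)
P(B|A)*P(A) = 0.803 * 0.06 = 0.04818
P(B|not A)*P(not A) = 0.292 * 0.94 = 0.27448
P(B) = 0.04818 + 0.27448 = 0.32266
P(A|B) = 0.04818 / 0.32266 = 33/221 ≈ 0.14932127

0.149321


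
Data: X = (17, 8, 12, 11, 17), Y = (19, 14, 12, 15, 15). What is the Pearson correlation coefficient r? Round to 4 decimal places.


r = sum((xi-xbar)(yi-ybar)) / sqrt(sum((xi-xbar)^2) * sum((yi-ybar)^2))
n = 5, xbar = 65/5 = 13, ybar = 75/5 = 15
Sxy = sum((xi-xbar)(yi-ybar)) = 24
Sxx = sum((xi-xbar)^2) = 62
Syy = sum((yi-ybar)^2) = 26
sqrt(Sxx*Syy) ≈ 40.149720
r = Sxy / sqrt(Sxx*Syy) = 24 / 40.149720 ≈ 0.597763

0.5978


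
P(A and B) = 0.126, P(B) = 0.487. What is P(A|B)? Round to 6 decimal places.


P(A|B) = P(A and B) / P(B) = 0.126 / 0.487 = 126/487 ≈ 0.25872690

0.258727


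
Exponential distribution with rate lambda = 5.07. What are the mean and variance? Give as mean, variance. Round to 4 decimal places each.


mean = 1/lam, var = 1/lam^2
mean = 1 / 5.07 = 100/507 ≈ 0.197239
lam^2 = 5.07^2 = 25.7049
var = 1 / 25.7049 ≈ 0.038903

0.1972, 0.0389


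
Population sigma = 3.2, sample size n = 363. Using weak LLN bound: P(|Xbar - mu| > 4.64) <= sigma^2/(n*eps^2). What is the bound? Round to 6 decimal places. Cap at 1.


bound = min(1, sigma^2/(n*eps^2))
sigma^2 = 3.2^2 = 10.24
n*eps^2 = 363 * 4.64^2 = 363 * 21.5296 = 7815.2448
sigma^2/(n*eps^2) = 10.24 / 7815.2448 ≈ 0.00131026

0.001310


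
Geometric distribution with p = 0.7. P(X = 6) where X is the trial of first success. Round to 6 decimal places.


P = (1-p)^(k-1) * p
(1-p)^(k-1) = 0.3^5 = 0.00243
P = 0.00243 * 0.7 = 0.001701

0.001701


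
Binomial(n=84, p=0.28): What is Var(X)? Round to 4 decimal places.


Var = n*p*(1-p) = 84 * 0.28 * 0.72 = 16.9344

16.9344


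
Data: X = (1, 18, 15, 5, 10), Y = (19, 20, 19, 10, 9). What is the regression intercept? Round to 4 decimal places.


a = ybar - b*xbar, where b = sum((xi-xbar)(yi-ybar)) / sum((xi-xbar)^2)
n = 5, xbar = 49/5 = 9.8, ybar = 77/5 = 15.4
Sxy = sum((xi-xbar)(yi-ybar)) = 49.4
Sxx = sum((xi-xbar)^2) = 194.8
b = Sxy / Sxx = 247/974 ≈ 0.253593
a = 15.4 - 0.253593 * 9.8 = 12579/974 ≈ 12.914784

12.9148


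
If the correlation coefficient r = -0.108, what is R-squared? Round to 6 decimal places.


R^2 = r^2 = (-0.108)^2 = 0.011664

0.011664


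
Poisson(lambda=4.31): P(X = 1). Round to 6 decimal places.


P = e^(-lam) * lam^k / k!
e^(-4.31) ≈ 0.01343355
lam^k = 4.31^1 = 4.31
k! = 1! = 1
P = 0.01343355 * 4.31 / 1 ≈ 0.057899

0.057899


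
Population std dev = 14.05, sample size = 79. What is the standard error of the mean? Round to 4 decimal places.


SE = sigma / sqrt(n)
sqrt(79) ≈ 8.888194
SE = 14.05 / 8.888194 ≈ 1.580749

1.5807


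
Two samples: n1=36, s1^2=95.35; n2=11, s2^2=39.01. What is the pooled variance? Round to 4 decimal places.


sp^2 = ((n1-1)*s1^2 + (n2-1)*s2^2)/(n1+n2-2)
(n1-1)*s1^2 = 35 * 95.35 = 3337.25
(n2-1)*s2^2 = 10 * 39.01 = 390.1
numerator = 3337.25 + 390.1 = 3727.35
n1+n2-2 = 45
sp^2 = 3727.35 / 45 = 82.83

82.8300


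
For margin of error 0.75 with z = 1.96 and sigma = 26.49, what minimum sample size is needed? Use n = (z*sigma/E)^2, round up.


z*sigma/E = 1.96 * 26.49 / 0.75 = 69.2272
(z*sigma/E)^2 ≈ 4792.405220
round up: n = 4793

4793


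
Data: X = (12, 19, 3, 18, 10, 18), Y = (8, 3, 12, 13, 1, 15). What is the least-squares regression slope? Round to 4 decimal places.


b = sum((xi-xbar)(yi-ybar)) / sum((xi-xbar)^2)
n = 6, xbar = 80/6 = 40/3 ≈ 13.333333, ybar = 52/6 = 26/3 ≈ 8.666667
Sxy = sum((xi-xbar)(yi-ybar)) = 29/3 ≈ 9.666667
Sxx = sum((xi-xbar)^2) = 586/3 ≈ 195.333333
b = Sxy / Sxx = 29/586 ≈ 0.049488

0.0495


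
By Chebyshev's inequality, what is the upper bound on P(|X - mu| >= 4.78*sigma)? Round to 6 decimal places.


P <= 1/k^2
k^2 = 4.78^2 = 22.8484
1/k^2 = 1 / 22.8484 ≈ 0.04376674

0.043767


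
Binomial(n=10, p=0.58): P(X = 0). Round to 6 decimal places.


P = C(n,k) * p^k * (1-p)^(n-k)
C(10,0) = 1
p^k = 0.58^0 = 1
(1-p)^(n-k) = 0.42^10 ≈ 0.0001708020
P = 1 * 1 * 0.0001708020 ≈ 0.000171

0.000171


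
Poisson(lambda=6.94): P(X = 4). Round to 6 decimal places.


P = e^(-lam) * lam^k / k!
e^(-6.94) ≈ 0.0009682696
lam^k = 6.94^4 ≈ 2319.732365
k! = 4! = 24
P = 0.0009682696 * 2319.732365 / 24 ≈ 0.093589

0.093589


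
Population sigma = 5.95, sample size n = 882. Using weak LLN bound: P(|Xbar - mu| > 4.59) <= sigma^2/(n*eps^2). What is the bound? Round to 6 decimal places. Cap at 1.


bound = min(1, sigma^2/(n*eps^2))
sigma^2 = 5.95^2 = 35.4025
n*eps^2 = 882 * 4.59^2 = 882 * 21.0681 = 18582.0642
sigma^2/(n*eps^2) = 35.4025 / 18582.0642 ≈ 0.00190520

0.001905


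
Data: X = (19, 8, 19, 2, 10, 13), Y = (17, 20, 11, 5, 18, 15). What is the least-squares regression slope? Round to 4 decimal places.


b = sum((xi-xbar)(yi-ybar)) / sum((xi-xbar)^2)
n = 6, xbar = 71/6 ≈ 11.833333, ybar = 86/6 = 43/3 ≈ 14.333333
Sxy = sum((xi-xbar)(yi-ybar)) = 178/3 ≈ 59.333333
Sxx = sum((xi-xbar)^2) = 1313/6 ≈ 218.833333
b = Sxy / Sxx = 356/1313 ≈ 0.271135

0.2711


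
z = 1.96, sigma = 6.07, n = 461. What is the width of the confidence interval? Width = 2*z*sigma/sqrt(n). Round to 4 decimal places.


width = 2*z*sigma/sqrt(n)
2*z*sigma = 2 * 1.96 * 6.07 = 23.7944
sqrt(461) ≈ 21.470911
width = 23.7944 / 21.470911 ≈ 1.108216

1.1082


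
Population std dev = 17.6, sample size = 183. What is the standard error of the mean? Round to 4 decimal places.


SE = sigma / sqrt(n)
sqrt(183) ≈ 13.527749
SE = 17.6 / 13.527749 ≈ 1.301029

1.3010


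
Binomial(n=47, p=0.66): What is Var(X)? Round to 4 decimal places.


Var = n*p*(1-p) = 47 * 0.66 * 0.34 = 10.5468

10.5468


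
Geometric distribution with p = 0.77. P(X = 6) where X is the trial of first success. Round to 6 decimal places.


P = (1-p)^(k-1) * p
(1-p)^(k-1) = 0.23^5 = 0.0006436343
P = 0.0006436343 * 0.77 ≈ 0.0004955984

0.000496


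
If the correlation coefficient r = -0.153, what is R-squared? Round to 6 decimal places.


R^2 = r^2 = (-0.153)^2 = 0.023409

0.023409


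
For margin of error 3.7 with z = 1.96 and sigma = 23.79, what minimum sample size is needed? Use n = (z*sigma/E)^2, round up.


z*sigma/E = 1.96 * 23.79 / 3.7 = 116571/9250 ≈ 12.602270
(z*sigma/E)^2 ≈ 158.817216
round up: n = 159

159


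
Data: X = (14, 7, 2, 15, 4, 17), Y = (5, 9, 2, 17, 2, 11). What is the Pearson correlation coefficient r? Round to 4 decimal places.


r = sum((xi-xbar)(yi-ybar)) / sqrt(sum((xi-xbar)^2) * sum((yi-ybar)^2))
n = 6, xbar = 59/6 ≈ 9.833333, ybar = 46/6 = 23/3 ≈ 7.666667
Sxy = sum((xi-xbar)(yi-ybar)) = 404/3 ≈ 134.666667
Sxx = sum((xi-xbar)^2) = 1193/6 ≈ 198.833333
Syy = sum((yi-ybar)^2) = 514/3 ≈ 171.333333
sqrt(Sxx*Syy) ≈ 184.571877
r = Sxy / sqrt(Sxx*Syy) = 134.666667 / 184.571877 ≈ 0.729616

0.7296


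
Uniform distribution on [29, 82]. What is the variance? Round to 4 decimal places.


Var = (b-a)^2 / 12
(b-a)^2 = (82 - 29)^2 = 2809
Var = 2809/12 ≈ 234.083333

234.0833


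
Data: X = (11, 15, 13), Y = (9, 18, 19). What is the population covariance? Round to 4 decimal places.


Cov = (1/n)*sum((xi-xbar)(yi-ybar))
n = 3, xbar = 39/3 = 13, ybar = 46/3 ≈ 15.333333
sum((xi-xbar)(yi-ybar)) = 18
Cov = 18 / 3 = 6

6.0000


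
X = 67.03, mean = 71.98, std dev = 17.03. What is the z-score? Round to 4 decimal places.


z = (X - mu) / sigma
X - mu = 67.03 - 71.98 = -4.95
z = -4.95 / 17.03 = -495/1703 ≈ -0.290664

-0.2907


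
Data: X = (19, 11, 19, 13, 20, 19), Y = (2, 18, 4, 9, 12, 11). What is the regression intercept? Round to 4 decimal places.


a = ybar - b*xbar, where b = sum((xi-xbar)(yi-ybar)) / sum((xi-xbar)^2)
n = 6, xbar = 101/6 ≈ 16.833333, ybar = 56/6 = 28/3 ≈ 9.333333
Sxy = sum((xi-xbar)(yi-ybar)) = -194/3 ≈ -64.666667
Sxx = sum((xi-xbar)^2) = 437/6 ≈ 72.833333
b = Sxy / Sxx = -388/437 ≈ -0.887872
a = 9.333333 - (-0.887872) * 16.833333 = 10610/437 ≈ 24.279176

24.2792


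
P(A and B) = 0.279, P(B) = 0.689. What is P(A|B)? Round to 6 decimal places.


P(A|B) = P(A and B) / P(B) = 0.279 / 0.689 = 279/689 ≈ 0.40493469

0.404935


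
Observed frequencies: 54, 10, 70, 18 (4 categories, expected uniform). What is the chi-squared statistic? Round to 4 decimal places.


chi2 = sum((O-E)^2/E), E = total/4
total = 152, E = 152/4 = 38
(54 - 38)^2 / 38 = 256 / 38 = 128/19 ≈ 6.736842
(10 - 38)^2 / 38 = 784 / 38 = 392/19 ≈ 20.631579
(70 - 38)^2 / 38 = 1024 / 38 = 512/19 ≈ 26.947368
(18 - 38)^2 / 38 = 400 / 38 = 200/19 ≈ 10.526316
chi2 = 1232/19 ≈ 64.842105

64.8421


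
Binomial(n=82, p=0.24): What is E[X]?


E[X] = n*p = 82 * 0.24 = 19.68

19.68


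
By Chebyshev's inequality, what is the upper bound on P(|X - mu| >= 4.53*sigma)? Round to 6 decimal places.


P <= 1/k^2
k^2 = 4.53^2 = 20.5209
1/k^2 = 1 / 20.5209 ≈ 0.04873081

0.048731


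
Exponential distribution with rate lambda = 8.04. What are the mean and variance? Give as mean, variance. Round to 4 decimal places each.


mean = 1/lam, var = 1/lam^2
mean = 1 / 8.04 = 25/201 ≈ 0.124378
lam^2 = 8.04^2 = 64.6416
var = 1 / 64.6416 ≈ 0.015470

0.1244, 0.0155


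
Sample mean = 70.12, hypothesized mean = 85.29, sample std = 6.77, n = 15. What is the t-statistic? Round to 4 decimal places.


t = (xbar - mu0) / (s/sqrt(n))
xbar - mu0 = 70.12 - 85.29 = -15.17
sqrt(15) ≈ 3.87298335
s/sqrt(n) = 6.77 / 3.87298335 ≈ 1.74800648
t = -15.17 / 1.74800648 ≈ -8.678458

-8.6785


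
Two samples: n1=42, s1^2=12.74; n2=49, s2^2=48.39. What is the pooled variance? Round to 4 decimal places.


sp^2 = ((n1-1)*s1^2 + (n2-1)*s2^2)/(n1+n2-2)
(n1-1)*s1^2 = 41 * 12.74 = 522.34
(n2-1)*s2^2 = 48 * 48.39 = 2322.72
numerator = 522.34 + 2322.72 = 2845.06
n1+n2-2 = 89
sp^2 = 2845.06 / 89 = 142253/4450 ≈ 31.966966

31.9670


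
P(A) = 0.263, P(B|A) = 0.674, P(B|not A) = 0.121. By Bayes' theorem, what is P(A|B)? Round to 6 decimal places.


P(A|B) = P(B|A)*P(A) / P(B), P(B) = P(B|A)*P(A) + P(B|not A)*P(not A)
P(B|A)*P(A) = 0.674 * 0.263 = 0.177262
P(B|not A)*P(not A) = 0.121 * 0.737 = 0.089177
P(B) = 0.177262 + 0.089177 = 0.266439
P(A|B) = 0.177262 / 0.266439 ≈ 0.66530050

0.665301


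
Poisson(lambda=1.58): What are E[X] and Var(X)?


E[X] = Var(X) = lambda = 1.58

1.58, 1.58


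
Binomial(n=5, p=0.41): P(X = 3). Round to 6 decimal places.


P = C(n,k) * p^k * (1-p)^(n-k)
C(5,3) = 10
p^k = 0.41^3 = 0.068921
(1-p)^(n-k) = 0.59^2 = 0.3481
P = 10 * 0.068921 * 0.3481 ≈ 0.239914

0.239914


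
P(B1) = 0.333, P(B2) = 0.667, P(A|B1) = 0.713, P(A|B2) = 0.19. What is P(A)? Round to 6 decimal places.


P(A) = P(A|B1)*P(B1) + P(A|B2)*P(B2)
P(A|B1)*P(B1) = 0.713 * 0.333 = 0.237429
P(A|B2)*P(B2) = 0.19 * 0.667 = 0.12673
P(A) = 0.237429 + 0.12673 = 0.364159

0.364159


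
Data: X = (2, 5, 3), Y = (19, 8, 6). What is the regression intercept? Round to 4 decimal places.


a = ybar - b*xbar, where b = sum((xi-xbar)(yi-ybar)) / sum((xi-xbar)^2)
n = 3, xbar = 10/3 ≈ 3.333333, ybar = 33/3 = 11
Sxy = sum((xi-xbar)(yi-ybar)) = -14
Sxx = sum((xi-xbar)^2) = 14/3 ≈ 4.666667
b = Sxy / Sxx = -3
a = 11 - (-3) * 3.333333 = 21

21.0000


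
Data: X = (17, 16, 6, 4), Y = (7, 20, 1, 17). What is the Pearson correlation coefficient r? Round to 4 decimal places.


r = sum((xi-xbar)(yi-ybar)) / sqrt(sum((xi-xbar)^2) * sum((yi-ybar)^2))
n = 4, xbar = 43/4 = 10.75, ybar = 45/4 = 11.25
Sxy = sum((xi-xbar)(yi-ybar)) = 29.25
Sxx = sum((xi-xbar)^2) = 134.75
Syy = sum((yi-ybar)^2) = 232.75
sqrt(Sxx*Syy) ≈ 177.096196
r = Sxy / sqrt(Sxx*Syy) = 29.25 / 177.096196 ≈ 0.165164

0.1652


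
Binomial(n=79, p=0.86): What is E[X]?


E[X] = n*p = 79 * 0.86 = 67.94

67.94


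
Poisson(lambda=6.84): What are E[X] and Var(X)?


E[X] = Var(X) = lambda = 6.84

6.84, 6.84


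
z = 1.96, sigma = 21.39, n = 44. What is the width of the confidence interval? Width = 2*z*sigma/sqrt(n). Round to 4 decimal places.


width = 2*z*sigma/sqrt(n)
2*z*sigma = 2 * 1.96 * 21.39 = 83.8488
sqrt(44) ≈ 6.633250
width = 83.8488 / 6.633250 ≈ 12.640682

12.6407


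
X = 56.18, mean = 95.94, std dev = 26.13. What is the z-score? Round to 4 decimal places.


z = (X - mu) / sigma
X - mu = 56.18 - 95.94 = -39.76
z = -39.76 / 26.13 = -3976/2613 ≈ -1.521623

-1.5216


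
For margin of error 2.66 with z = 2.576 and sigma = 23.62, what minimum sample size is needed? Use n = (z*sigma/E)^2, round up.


z*sigma/E = 2.576 * 23.62 / 2.66 = 54326/2375 ≈ 22.874105
(z*sigma/E)^2 ≈ 523.224692
round up: n = 524

524


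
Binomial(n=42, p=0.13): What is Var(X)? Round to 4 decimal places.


Var = n*p*(1-p) = 42 * 0.13 * 0.87 = 4.7502

4.7502


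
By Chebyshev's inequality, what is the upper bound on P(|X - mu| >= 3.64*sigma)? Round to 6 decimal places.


P <= 1/k^2
k^2 = 3.64^2 = 13.2496
1/k^2 = 1 / 13.2496 = 625/8281 ≈ 0.07547398

0.075474


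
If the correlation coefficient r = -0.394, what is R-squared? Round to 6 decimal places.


R^2 = r^2 = (-0.394)^2 = 0.155236

0.155236


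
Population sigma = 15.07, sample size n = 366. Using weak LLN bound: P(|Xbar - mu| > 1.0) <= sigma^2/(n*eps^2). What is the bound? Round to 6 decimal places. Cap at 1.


bound = min(1, sigma^2/(n*eps^2))
sigma^2 = 15.07^2 = 227.1049
n*eps^2 = 366 * 1.0^2 = 366 * 1 = 366
sigma^2/(n*eps^2) = 227.1049 / 366 ≈ 0.62050519

0.620505


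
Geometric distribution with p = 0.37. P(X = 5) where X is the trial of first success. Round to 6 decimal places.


P = (1-p)^(k-1) * p
(1-p)^(k-1) = 0.63^4 ≈ 0.1575296
P = 0.1575296 * 0.37 ≈ 0.05828596

0.058286


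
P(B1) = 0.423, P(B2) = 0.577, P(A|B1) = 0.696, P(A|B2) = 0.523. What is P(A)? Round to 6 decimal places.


P(A) = P(A|B1)*P(B1) + P(A|B2)*P(B2)
P(A|B1)*P(B1) = 0.696 * 0.423 = 0.294408
P(A|B2)*P(B2) = 0.523 * 0.577 = 0.301771
P(A) = 0.294408 + 0.301771 = 0.596179

0.596179


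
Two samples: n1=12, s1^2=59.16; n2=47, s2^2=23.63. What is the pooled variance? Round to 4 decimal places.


sp^2 = ((n1-1)*s1^2 + (n2-1)*s2^2)/(n1+n2-2)
(n1-1)*s1^2 = 11 * 59.16 = 650.76
(n2-1)*s2^2 = 46 * 23.63 = 1086.98
numerator = 650.76 + 1086.98 = 1737.74
n1+n2-2 = 57
sp^2 = 1737.74 / 57 = 4573/150 ≈ 30.486667

30.4867


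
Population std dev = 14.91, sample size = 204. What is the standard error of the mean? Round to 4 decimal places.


SE = sigma / sqrt(n)
sqrt(204) ≈ 14.282857
SE = 14.91 / 14.282857 ≈ 1.043909

1.0439


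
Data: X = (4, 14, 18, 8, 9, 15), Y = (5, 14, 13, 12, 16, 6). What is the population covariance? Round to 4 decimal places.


Cov = (1/n)*sum((xi-xbar)(yi-ybar))
n = 6, xbar = 68/6 = 34/3 ≈ 11.333333, ybar = 66/6 = 11
sum((xi-xbar)(yi-ybar)) = 32
Cov = 32 / 6 = 16/3 ≈ 5.333333

5.3333


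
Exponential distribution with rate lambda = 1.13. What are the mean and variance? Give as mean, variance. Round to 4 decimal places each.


mean = 1/lam, var = 1/lam^2
mean = 1 / 1.13 = 100/113 ≈ 0.884956
lam^2 = 1.13^2 = 1.2769
var = 1 / 1.2769 ≈ 0.783147

0.8850, 0.7831


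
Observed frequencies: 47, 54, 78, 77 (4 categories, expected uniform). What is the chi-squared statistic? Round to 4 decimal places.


chi2 = sum((O-E)^2/E), E = total/4
total = 256, E = 256/4 = 64
(47 - 64)^2 / 64 = 289 / 64 = 4.515625
(54 - 64)^2 / 64 = 100 / 64 = 1.5625
(78 - 64)^2 / 64 = 196 / 64 = 3.0625
(77 - 64)^2 / 64 = 169 / 64 = 2.640625
chi2 = 11.78125

11.7813


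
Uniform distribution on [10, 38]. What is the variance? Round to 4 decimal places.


Var = (b-a)^2 / 12
(b-a)^2 = (38 - 10)^2 = 784
Var = 784/12 ≈ 65.333333

65.3333


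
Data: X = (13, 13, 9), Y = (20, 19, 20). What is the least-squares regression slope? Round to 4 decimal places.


b = sum((xi-xbar)(yi-ybar)) / sum((xi-xbar)^2)
n = 3, xbar = 35/3 ≈ 11.666667, ybar = 59/3 ≈ 19.666667
Sxy = sum((xi-xbar)(yi-ybar)) = -4/3 ≈ -1.333333
Sxx = sum((xi-xbar)^2) = 32/3 ≈ 10.666667
b = Sxy / Sxx = -0.125

-0.1250


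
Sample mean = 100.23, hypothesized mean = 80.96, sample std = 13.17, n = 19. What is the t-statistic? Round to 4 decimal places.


t = (xbar - mu0) / (s/sqrt(n))
xbar - mu0 = 100.23 - 80.96 = 19.27
sqrt(19) ≈ 4.35889894
s/sqrt(n) = 13.17 / 4.35889894 ≈ 3.02140522
t = 19.27 / 3.02140522 ≈ 6.377827

6.3778


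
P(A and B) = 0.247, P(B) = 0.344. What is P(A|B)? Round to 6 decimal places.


P(A|B) = P(A and B) / P(B) = 0.247 / 0.344 = 247/344 ≈ 0.71802326

0.718023


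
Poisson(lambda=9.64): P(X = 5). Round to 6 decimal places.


P = e^(-lam) * lam^k / k!
e^(-9.64) ≈ 0.00006507305
lam^k = 9.64^5 ≈ 83250.177761
k! = 5! = 120
P = 0.00006507305 * 83250.177761 / 120 ≈ 0.045145

0.045145


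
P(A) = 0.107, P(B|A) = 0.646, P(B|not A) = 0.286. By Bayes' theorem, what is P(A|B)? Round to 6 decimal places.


P(A|B) = P(B|A)*P(A) / P(B), P(B) = P(B|A)*P(A) + P(B|not A)*P(not A)
P(B|A)*P(A) = 0.646 * 0.107 = 0.069122
P(B|not A)*P(not A) = 0.286 * 0.893 = 0.255398
P(B) = 0.069122 + 0.255398 = 0.32452
P(A|B) = 0.069122 / 0.32452 = 1819/8540 ≈ 0.21299766

0.212998


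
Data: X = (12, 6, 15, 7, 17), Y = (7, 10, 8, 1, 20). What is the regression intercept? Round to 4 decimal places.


a = ybar - b*xbar, where b = sum((xi-xbar)(yi-ybar)) / sum((xi-xbar)^2)
n = 5, xbar = 57/5 = 11.4, ybar = 46/5 = 9.2
Sxy = sum((xi-xbar)(yi-ybar)) = 86.6
Sxx = sum((xi-xbar)^2) = 93.2
b = Sxy / Sxx = 433/466 ≈ 0.929185
a = 9.2 - 0.929185 * 11.4 = -649/466 ≈ -1.392704

-1.3927


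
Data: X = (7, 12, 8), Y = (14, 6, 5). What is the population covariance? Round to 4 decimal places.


Cov = (1/n)*sum((xi-xbar)(yi-ybar))
n = 3, xbar = 27/3 = 9, ybar = 25/3 ≈ 8.333333
sum((xi-xbar)(yi-ybar)) = -15
Cov = -15 / 3 = -5

-5.0000


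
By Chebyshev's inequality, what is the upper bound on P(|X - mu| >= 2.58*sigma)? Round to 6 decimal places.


P <= 1/k^2
k^2 = 2.58^2 = 6.6564
1/k^2 = 1 / 6.6564 ≈ 0.15023136

0.150231


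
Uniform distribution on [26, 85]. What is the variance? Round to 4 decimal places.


Var = (b-a)^2 / 12
(b-a)^2 = (85 - 26)^2 = 3481
Var = 3481/12 ≈ 290.083333

290.0833


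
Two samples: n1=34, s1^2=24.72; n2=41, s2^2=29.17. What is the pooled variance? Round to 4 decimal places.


sp^2 = ((n1-1)*s1^2 + (n2-1)*s2^2)/(n1+n2-2)
(n1-1)*s1^2 = 33 * 24.72 = 815.76
(n2-1)*s2^2 = 40 * 29.17 = 1166.8
numerator = 815.76 + 1166.8 = 1982.56
n1+n2-2 = 73
sp^2 = 1982.56 / 73 = 49564/1825 ≈ 27.158356

27.1584


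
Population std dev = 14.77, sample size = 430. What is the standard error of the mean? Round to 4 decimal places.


SE = sigma / sqrt(n)
sqrt(430) ≈ 20.736441
SE = 14.77 / 20.736441 ≈ 0.712273

0.7123


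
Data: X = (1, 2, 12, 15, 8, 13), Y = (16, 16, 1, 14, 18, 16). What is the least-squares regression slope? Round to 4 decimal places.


b = sum((xi-xbar)(yi-ybar)) / sum((xi-xbar)^2)
n = 6, xbar = 51/6 = 8.5, ybar = 81/6 = 13.5
Sxy = sum((xi-xbar)(yi-ybar)) = -66.5
Sxx = sum((xi-xbar)^2) = 173.5
b = Sxy / Sxx = -133/347 ≈ -0.383285

-0.3833


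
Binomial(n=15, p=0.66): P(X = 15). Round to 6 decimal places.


P = C(n,k) * p^k * (1-p)^(n-k)
C(15,15) = 1
p^k = 0.66^15 ≈ 0.001964079
(1-p)^(n-k) = 0.34^0 = 1
P = 1 * 0.001964079 * 1 ≈ 0.001964

0.001964


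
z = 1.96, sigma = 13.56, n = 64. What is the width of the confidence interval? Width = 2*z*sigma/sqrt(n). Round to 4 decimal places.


width = 2*z*sigma/sqrt(n)
2*z*sigma = 2 * 1.96 * 13.56 = 53.1552
sqrt(64) = 8
width = 53.1552 / 8 = 6.6444

6.6444


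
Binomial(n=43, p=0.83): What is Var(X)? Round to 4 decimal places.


Var = n*p*(1-p) = 43 * 0.83 * 0.17 = 6.0673

6.0673


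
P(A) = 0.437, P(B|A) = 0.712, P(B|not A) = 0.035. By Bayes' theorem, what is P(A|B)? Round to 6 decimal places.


P(A|B) = P(B|A)*P(A) / P(B), P(B) = P(B|A)*P(A) + P(B|not A)*P(not A)
P(B|A)*P(A) = 0.712 * 0.437 = 0.311144
P(B|not A)*P(not A) = 0.035 * 0.563 = 0.019705
P(B) = 0.311144 + 0.019705 = 0.330849
P(A|B) = 0.311144 / 0.330849 ≈ 0.94044111

0.940441


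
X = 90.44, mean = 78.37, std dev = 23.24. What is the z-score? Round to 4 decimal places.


z = (X - mu) / sigma
X - mu = 90.44 - 78.37 = 12.07
z = 12.07 / 23.24 = 1207/2324 ≈ 0.519363

0.5194


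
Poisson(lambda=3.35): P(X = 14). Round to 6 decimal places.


P = e^(-lam) * lam^k / k!
e^(-3.35) ≈ 0.03508435
lam^k = 3.35^14 ≈ 22419571.022276
k! = 14! = 87178291200
P = 0.03508435 * 22419571.022276 / 87178291200 ≈ 0.000009

0.000009


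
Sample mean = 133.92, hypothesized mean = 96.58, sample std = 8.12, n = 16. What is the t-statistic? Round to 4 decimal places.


t = (xbar - mu0) / (s/sqrt(n))
xbar - mu0 = 133.92 - 96.58 = 37.34
sqrt(16) = 4
s/sqrt(n) = 8.12 / 4 = 2.03
t = 37.34 / 2.03 = 3734/203 ≈ 18.394089

18.3941


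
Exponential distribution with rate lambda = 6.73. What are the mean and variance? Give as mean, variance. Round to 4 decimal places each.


mean = 1/lam, var = 1/lam^2
mean = 1 / 6.73 = 100/673 ≈ 0.148588
lam^2 = 6.73^2 = 45.2929
var = 1 / 45.2929 ≈ 0.022079

0.1486, 0.0221


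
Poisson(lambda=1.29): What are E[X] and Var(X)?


E[X] = Var(X) = lambda = 1.29

1.29, 1.29


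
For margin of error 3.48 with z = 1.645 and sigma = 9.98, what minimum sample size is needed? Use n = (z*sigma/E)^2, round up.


z*sigma/E = 1.645 * 9.98 / 3.48 ≈ 4.717557
(z*sigma/E)^2 ≈ 22.255348
round up: n = 23

23


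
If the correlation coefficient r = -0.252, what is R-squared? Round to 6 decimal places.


R^2 = r^2 = (-0.252)^2 = 0.063504

0.063504


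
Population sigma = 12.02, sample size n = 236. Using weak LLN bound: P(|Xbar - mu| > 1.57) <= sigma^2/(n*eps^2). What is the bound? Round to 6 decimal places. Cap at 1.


bound = min(1, sigma^2/(n*eps^2))
sigma^2 = 12.02^2 = 144.4804
n*eps^2 = 236 * 1.57^2 = 236 * 2.4649 = 581.7164
sigma^2/(n*eps^2) = 144.4804 / 581.7164 ≈ 0.24836914

0.248369


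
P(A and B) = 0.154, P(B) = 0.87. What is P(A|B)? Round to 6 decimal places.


P(A|B) = P(A and B) / P(B) = 0.154 / 0.87 = 77/435 ≈ 0.17701149

0.177011


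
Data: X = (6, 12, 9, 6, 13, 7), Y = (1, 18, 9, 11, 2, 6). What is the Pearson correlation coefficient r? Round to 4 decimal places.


r = sum((xi-xbar)(yi-ybar)) / sqrt(sum((xi-xbar)^2) * sum((yi-ybar)^2))
n = 6, xbar = 53/6 ≈ 8.833333, ybar = 47/6 ≈ 7.833333
Sxy = sum((xi-xbar)(yi-ybar)) = 131/6 ≈ 21.833333
Sxx = sum((xi-xbar)^2) = 281/6 ≈ 46.833333
Syy = sum((yi-ybar)^2) = 1193/6 ≈ 198.833333
sqrt(Sxx*Syy) ≈ 96.498849
r = Sxy / sqrt(Sxx*Syy) = 21.833333 / 96.498849 ≈ 0.226255

0.2263


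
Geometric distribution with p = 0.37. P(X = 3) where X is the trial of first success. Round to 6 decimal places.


P = (1-p)^(k-1) * p
(1-p)^(k-1) = 0.63^2 = 0.3969
P = 0.3969 * 0.37 = 0.146853

0.146853


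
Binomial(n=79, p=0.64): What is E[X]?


E[X] = n*p = 79 * 0.64 = 50.56

50.56


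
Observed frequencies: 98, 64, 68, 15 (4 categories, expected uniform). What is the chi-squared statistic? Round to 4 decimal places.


chi2 = sum((O-E)^2/E), E = total/4
total = 245, E = 245/4 = 61.25
(98 - 61.25)^2 / 61.25 = 1350.5625 / 61.25 = 22.05
(64 - 61.25)^2 / 61.25 = 7.5625 / 61.25 = 121/980 ≈ 0.123469
(68 - 61.25)^2 / 61.25 = 45.5625 / 61.25 = 729/980 ≈ 0.743878
(15 - 61.25)^2 / 61.25 = 2139.0625 / 61.25 = 6845/196 ≈ 34.923469
chi2 = 14171/245 ≈ 57.840816

57.8408


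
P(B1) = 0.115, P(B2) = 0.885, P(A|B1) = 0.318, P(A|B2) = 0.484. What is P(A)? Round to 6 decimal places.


P(A) = P(A|B1)*P(B1) + P(A|B2)*P(B2)
P(A|B1)*P(B1) = 0.318 * 0.115 = 0.03657
P(A|B2)*P(B2) = 0.484 * 0.885 = 0.42834
P(A) = 0.03657 + 0.42834 = 0.46491

0.464910


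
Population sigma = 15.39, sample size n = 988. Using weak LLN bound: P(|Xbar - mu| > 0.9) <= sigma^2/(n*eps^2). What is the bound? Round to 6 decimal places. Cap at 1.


bound = min(1, sigma^2/(n*eps^2))
sigma^2 = 15.39^2 = 236.8521
n*eps^2 = 988 * 0.9^2 = 988 * 0.81 = 800.28
sigma^2/(n*eps^2) = 236.8521 / 800.28 = 1539/5200 ≈ 0.29596154

0.295962


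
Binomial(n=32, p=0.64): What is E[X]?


E[X] = n*p = 32 * 0.64 = 20.48

20.48


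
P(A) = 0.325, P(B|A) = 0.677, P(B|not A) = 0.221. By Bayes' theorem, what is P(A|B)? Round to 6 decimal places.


P(A|B) = P(B|A)*P(A) / P(B), P(B) = P(B|A)*P(A) + P(B|not A)*P(not A)
P(B|A)*P(A) = 0.677 * 0.325 = 0.220025
P(B|not A)*P(not A) = 0.221 * 0.675 = 0.149175
P(B) = 0.220025 + 0.149175 = 0.3692
P(A|B) = 0.220025 / 0.3692 = 677/1136 ≈ 0.59595070

0.595951


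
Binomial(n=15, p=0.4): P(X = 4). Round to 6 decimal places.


P = C(n,k) * p^k * (1-p)^(n-k)
C(15,4) = 1365
p^k = 0.4^4 = 0.0256
(1-p)^(n-k) = 0.6^11 ≈ 0.003627971
P = 1365 * 0.0256 * 0.003627971 ≈ 0.126776

0.126776


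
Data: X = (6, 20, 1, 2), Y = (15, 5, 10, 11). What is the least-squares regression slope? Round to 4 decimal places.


b = sum((xi-xbar)(yi-ybar)) / sum((xi-xbar)^2)
n = 4, xbar = 29/4 = 7.25, ybar = 41/4 = 10.25
Sxy = sum((xi-xbar)(yi-ybar)) = -75.25
Sxx = sum((xi-xbar)^2) = 230.75
b = Sxy / Sxx = -301/923 ≈ -0.326111

-0.3261


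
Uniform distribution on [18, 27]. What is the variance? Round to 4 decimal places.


Var = (b-a)^2 / 12
(b-a)^2 = (27 - 18)^2 = 81
Var = 81/12 = 6.75

6.7500


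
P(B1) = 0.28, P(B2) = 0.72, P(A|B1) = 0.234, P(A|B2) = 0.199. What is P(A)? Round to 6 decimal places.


P(A) = P(A|B1)*P(B1) + P(A|B2)*P(B2)
P(A|B1)*P(B1) = 0.234 * 0.28 = 0.06552
P(A|B2)*P(B2) = 0.199 * 0.72 = 0.14328
P(A) = 0.06552 + 0.14328 = 0.2088

0.208800


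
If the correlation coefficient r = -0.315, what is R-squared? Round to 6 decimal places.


R^2 = r^2 = (-0.315)^2 = 0.099225

0.099225


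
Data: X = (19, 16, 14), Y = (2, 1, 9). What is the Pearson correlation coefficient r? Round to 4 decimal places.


r = sum((xi-xbar)(yi-ybar)) / sqrt(sum((xi-xbar)^2) * sum((yi-ybar)^2))
n = 3, xbar = 49/3 ≈ 16.333333, ybar = 12/3 = 4
Sxy = sum((xi-xbar)(yi-ybar)) = -16
Sxx = sum((xi-xbar)^2) = 38/3 ≈ 12.666667
Syy = sum((yi-ybar)^2) = 38
sqrt(Sxx*Syy) ≈ 21.939310
r = Sxy / sqrt(Sxx*Syy) = -16 / 21.939310 ≈ -0.729285

-0.7293


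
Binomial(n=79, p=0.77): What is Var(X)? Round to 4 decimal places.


Var = n*p*(1-p) = 79 * 0.77 * 0.23 = 13.9909

13.9909


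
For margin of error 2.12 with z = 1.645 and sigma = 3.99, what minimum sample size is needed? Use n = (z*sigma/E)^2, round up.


z*sigma/E = 1.645 * 3.99 / 2.12 ≈ 3.096014
(z*sigma/E)^2 ≈ 9.585304
round up: n = 10

10


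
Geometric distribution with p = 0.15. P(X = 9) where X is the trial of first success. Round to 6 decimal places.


P = (1-p)^(k-1) * p
(1-p)^(k-1) = 0.85^8 ≈ 0.2724905
P = 0.2724905 * 0.15 ≈ 0.04087358

0.040874
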